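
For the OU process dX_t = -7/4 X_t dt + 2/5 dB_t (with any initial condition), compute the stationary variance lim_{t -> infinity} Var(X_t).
lim Var(X_t) = 8/175

The OU SDE dX = -theta X dt + sigma dB admits the integrating factor exp(theta t): d(exp(theta t) X_t) = sigma exp(theta t) dB_t. Integrating from 0 to t gives X_t = x_0 * exp(-theta t) + sigma * int_0^t exp(-theta (t-s)) dB_s for any initial x_0. The Itô integral has variance (by the Itô isometry) sigma^2 * int_0^t exp(-2 theta (t - s)) ds = sigma^2 * (1 - exp(-2 theta t)) / (2 theta), independent of x_0.
With theta = 7/4, sigma = 2/5:
  Var(X_t) = (2/5)^2 * (1 - exp(-2*7/4 t)) / (2 * 7/4) = 8/175 - 8*exp(-7*t/2)/175.
As t -> infinity, exp(-2*7/4 t) -> 0, so the stationary variance is sigma^2 / (2 theta) = 8/175.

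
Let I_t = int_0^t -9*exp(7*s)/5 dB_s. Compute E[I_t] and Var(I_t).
E[I_t] = 0; Var(I_t) = 81*exp(14*t)/350 - 81/350

The Itô integral of a deterministic integrand f(s) has mean 0 because each increment f(s) * (B_{s+ds} - B_s) has mean 0. By the Itô isometry:
  Var( int_0^t f(s) dB_s ) = E[ (int_0^t f(s) dB_s)^2 ] = int_0^t f(s)^2 ds.
Here f(s) = -9*exp(7*s)/5, so f(s)^2 = 81*exp(14*s)/25. Integrate:
  int_0^t (81*exp(14*s)/25) ds = 81*exp(14*t)/350 - 81/350.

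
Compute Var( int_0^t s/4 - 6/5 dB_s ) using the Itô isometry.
Var = t*(25*t^2 - 360*t + 1728)/1200

The Itô integral of a deterministic integrand f(s) has mean 0 because each increment f(s) * (B_{s+ds} - B_s) has mean 0. By the Itô isometry:
  Var( int_0^t f(s) dB_s ) = E[ (int_0^t f(s) dB_s)^2 ] = int_0^t f(s)^2 ds.
Here f(s) = s/4 - 6/5, so f(s)^2 = (5*s - 24)^2/400. Integrate:
  int_0^t ((5*s - 24)^2/400) ds = t*(25*t^2 - 360*t + 1728)/1200.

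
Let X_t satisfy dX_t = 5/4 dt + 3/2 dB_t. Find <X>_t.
<X>_t = 9*t/4

For an Itô process dX_t = a(t) dt + b(t) dB_t, the quadratic variation is <X>_t = int_0^t b(s)^2 ds (the drift term does not contribute). Here b(s) = 3/2, so
  b(s)^2 = 9/4.
Integrating from 0 to t:
  <X>_t = int_0^t (9/4) ds = 9*t/4.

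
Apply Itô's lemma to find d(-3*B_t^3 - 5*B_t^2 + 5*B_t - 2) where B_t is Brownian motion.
d(-3*B_t^3 - 5*B_t^2 + 5*B_t - 2) = (-9*B_t - 5) dt + (-9*B_t^2 - 10*B_t + 5) dB_t

Itô's formula for f(B_t) gives d f(B_t) = f'(B_t) dB_t + (1/2) f''(B_t) dt. Compute derivatives of f(x) = -3*x^3 - 5*x^2 + 5*x - 2:
  f'(x)  = -9*x^2 - 10*x + 5
  f''(x) = -18*x - 10
Substitute x = B_t and multiply the f'' term by 1/2:
  drift     = (1/2) * (-18*x - 10) evaluated at B_t = -9*B_t - 5
  diffusion = (-9*x^2 - 10*x + 5) evaluated at B_t = -9*B_t^2 - 10*B_t + 5
Therefore d(-3*B_t^3 - 5*B_t^2 + 5*B_t - 2) = (-9*B_t - 5) dt + (-9*B_t^2 - 10*B_t + 5) dB_t.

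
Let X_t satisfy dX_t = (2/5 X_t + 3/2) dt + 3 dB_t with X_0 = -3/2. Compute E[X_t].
E[X_t] = 9*exp(2*t/5)/4 - 15/4

Taking expectations and using E[dB_t] = 0, the mean m(t) = E[X_t] satisfies the ODE m'(t) = a m(t) + b with m(0) = x_0. With a = 2/5, b = 3/2, x_0 = -3/2, the solution is
  m(t) = x_0 * exp(a t) + (b/a) * (exp(a t) - 1)
       = (-3/2) * exp((2/5) t) + ((3/2)/(2/5)) * (exp((2/5) t) - 1)
       = 9*exp(2*t/5)/4 - 15/4.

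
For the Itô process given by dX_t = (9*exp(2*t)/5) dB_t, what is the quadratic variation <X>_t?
<X>_t = 81*exp(4*t)/100 - 81/100

For an Itô process dX_t = a(t) dt + b(t) dB_t, the quadratic variation is <X>_t = int_0^t b(s)^2 ds (the drift term does not contribute). Here b(s) = 9*exp(2*s)/5, so
  b(s)^2 = 81*exp(4*s)/25.
Integrating from 0 to t:
  <X>_t = int_0^t (81*exp(4*s)/25) ds = 81*exp(4*t)/100 - 81/100.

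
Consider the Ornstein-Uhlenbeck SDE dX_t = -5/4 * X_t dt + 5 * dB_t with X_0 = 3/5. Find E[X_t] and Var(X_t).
E[X_t] = 3*exp(-5*t/4)/5; Var(X_t) = 10 - 10*exp(-5*t/2)

The OU SDE dX = -theta X dt + sigma dB admits the integrating factor exp(theta t): d(exp(theta t) X_t) = sigma exp(theta t) dB_t. Integrating from 0 to t:
  X_t = x_0 * exp(-theta t) + sigma * int_0^t exp(-theta (t-s)) dB_s.
The Itô integral has mean 0 and (by the Itô isometry) variance sigma^2 * int_0^t exp(-2 theta (t - s)) ds = sigma^2 * (1 - exp(-2 theta t)) / (2 theta).
With theta = 5/4, sigma = 5, x_0 = 3/5:
  E[X_t] = 3/5 * exp(-5/4 t) = 3*exp(-5*t/4)/5
  Var(X_t) = (5)^2 * (1 - exp(-2*5/4 t)) / (2 * 5/4) = 10 - 10*exp(-5*t/2).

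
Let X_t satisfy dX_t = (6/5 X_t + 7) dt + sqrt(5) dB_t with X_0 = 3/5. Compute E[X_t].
E[X_t] = 193*exp(6*t/5)/30 - 35/6

Taking expectations and using E[dB_t] = 0, the mean m(t) = E[X_t] satisfies the ODE m'(t) = a m(t) + b with m(0) = x_0. With a = 6/5, b = 7, x_0 = 3/5, the solution is
  m(t) = x_0 * exp(a t) + (b/a) * (exp(a t) - 1)
       = (3/5) * exp((6/5) t) + (7/(6/5)) * (exp((6/5) t) - 1)
       = 193*exp(6*t/5)/30 - 35/6.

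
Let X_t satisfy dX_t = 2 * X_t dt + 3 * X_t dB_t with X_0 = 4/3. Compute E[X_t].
E[X_t] = 4*exp(2*t)/3

For GBM dX = mu X dt + sigma X dB with X_0 = x_0, apply Itô to Y = log X: dY = (mu - sigma^2/2) dt + sigma dB, so Y_t = log(x_0) + (mu - sigma^2/2) t + sigma B_t and hence X_t = x_0 * exp((mu - sigma^2/2) t + sigma B_t).
With mu = 2, sigma = 3, x_0 = 4/3, this gives:
  X_t = 4/3 * exp((-5/2) * t + (3) * B_t).
Since sigma*B_t ~ Normal(0, sigma^2 t), E[exp(sigma*B_t)] = exp(sigma^2 t / 2); so E[X_t] = x_0 * exp((mu - sigma^2/2) t) * exp(sigma^2 t / 2) = x_0 * exp(mu t) = 4*exp(2*t)/3.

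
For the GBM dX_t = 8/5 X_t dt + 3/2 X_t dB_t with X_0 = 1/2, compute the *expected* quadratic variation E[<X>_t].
E[<X>_t] = 45*exp(109*t/20)/436 - 45/436

<X>_t = int_0^t ((3/2) * X_s)^2 ds. Taking expectation inside the integral: E[<X>_t] = (3/2)^2 * int_0^t E[X_s^2] ds. For GBM, E[X_s^2] = x_0^2 * exp((2 mu + sigma^2) s). Integrating:
  E[<X>_t] = (3/2)^2 * (1/2)^2 * (exp((2*(8/5) + (3/2)^2) t) - 1) / (2*(8/5) + (3/2)^2)
           = (3/2)^2 * (1/2)^2 * (exp((109/20) t) - 1) / (109/20) = 45*exp(109*t/20)/436 - 45/436.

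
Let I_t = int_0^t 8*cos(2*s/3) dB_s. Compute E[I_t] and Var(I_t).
E[I_t] = 0; Var(I_t) = 32*t + 24*sin(4*t/3)

The Itô integral of a deterministic integrand f(s) has mean 0 because each increment f(s) * (B_{s+ds} - B_s) has mean 0. By the Itô isometry:
  Var( int_0^t f(s) dB_s ) = E[ (int_0^t f(s) dB_s)^2 ] = int_0^t f(s)^2 ds.
Here f(s) = 8*cos(2*s/3), so f(s)^2 = 64*cos(2*s/3)^2. Integrate:
  int_0^t (64*cos(2*s/3)^2) ds = 32*t + 24*sin(4*t/3).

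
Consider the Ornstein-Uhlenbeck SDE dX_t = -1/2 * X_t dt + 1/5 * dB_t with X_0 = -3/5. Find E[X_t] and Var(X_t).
E[X_t] = -3*exp(-t/2)/5; Var(X_t) = (exp(t) - 1)*exp(-t)/25

The OU SDE dX = -theta X dt + sigma dB admits the integrating factor exp(theta t): d(exp(theta t) X_t) = sigma exp(theta t) dB_t. Integrating from 0 to t:
  X_t = x_0 * exp(-theta t) + sigma * int_0^t exp(-theta (t-s)) dB_s.
The Itô integral has mean 0 and (by the Itô isometry) variance sigma^2 * int_0^t exp(-2 theta (t - s)) ds = sigma^2 * (1 - exp(-2 theta t)) / (2 theta).
With theta = 1/2, sigma = 1/5, x_0 = -3/5:
  E[X_t] = -3/5 * exp(-1/2 t) = -3*exp(-t/2)/5
  Var(X_t) = (1/5)^2 * (1 - exp(-2*1/2 t)) / (2 * 1/2) = (exp(t) - 1)*exp(-t)/25.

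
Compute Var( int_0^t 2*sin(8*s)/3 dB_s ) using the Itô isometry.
Var = 2*t/9 - sin(8*t)*cos(8*t)/36

The Itô integral of a deterministic integrand f(s) has mean 0 because each increment f(s) * (B_{s+ds} - B_s) has mean 0. By the Itô isometry:
  Var( int_0^t f(s) dB_s ) = E[ (int_0^t f(s) dB_s)^2 ] = int_0^t f(s)^2 ds.
Here f(s) = 2*sin(8*s)/3, so f(s)^2 = 4*sin(8*s)^2/9. Integrate:
  int_0^t (4*sin(8*s)^2/9) ds = 2*t/9 - sin(8*t)*cos(8*t)/36.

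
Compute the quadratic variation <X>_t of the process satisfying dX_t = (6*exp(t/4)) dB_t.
<X>_t = 72*exp(t/2) - 72

For an Itô process dX_t = a(t) dt + b(t) dB_t, the quadratic variation is <X>_t = int_0^t b(s)^2 ds (the drift term does not contribute). Here b(s) = 6*exp(s/4), so
  b(s)^2 = 36*exp(s/2).
Integrating from 0 to t:
  <X>_t = int_0^t (36*exp(s/2)) ds = 72*exp(t/2) - 72.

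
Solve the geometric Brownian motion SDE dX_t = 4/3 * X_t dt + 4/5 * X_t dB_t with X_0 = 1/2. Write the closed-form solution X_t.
X_t = 1/2 * exp((76/75) * t + (4/5) * B_t)

For GBM dX = mu X dt + sigma X dB with X_0 = x_0, apply Itô to Y = log X: dY = (mu - sigma^2/2) dt + sigma dB, so Y_t = log(x_0) + (mu - sigma^2/2) t + sigma B_t and hence X_t = x_0 * exp((mu - sigma^2/2) t + sigma B_t).
With mu = 4/3, sigma = 4/5, x_0 = 1/2, this gives:
  X_t = 1/2 * exp((76/75) * t + (4/5) * B_t).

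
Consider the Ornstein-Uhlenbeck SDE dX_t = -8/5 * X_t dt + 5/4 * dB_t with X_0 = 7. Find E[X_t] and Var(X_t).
E[X_t] = 7*exp(-8*t/5); Var(X_t) = 125/256 - 125*exp(-16*t/5)/256

The OU SDE dX = -theta X dt + sigma dB admits the integrating factor exp(theta t): d(exp(theta t) X_t) = sigma exp(theta t) dB_t. Integrating from 0 to t:
  X_t = x_0 * exp(-theta t) + sigma * int_0^t exp(-theta (t-s)) dB_s.
The Itô integral has mean 0 and (by the Itô isometry) variance sigma^2 * int_0^t exp(-2 theta (t - s)) ds = sigma^2 * (1 - exp(-2 theta t)) / (2 theta).
With theta = 8/5, sigma = 5/4, x_0 = 7:
  E[X_t] = 7 * exp(-8/5 t) = 7*exp(-8*t/5)
  Var(X_t) = (5/4)^2 * (1 - exp(-2*8/5 t)) / (2 * 8/5) = 125/256 - 125*exp(-16*t/5)/256.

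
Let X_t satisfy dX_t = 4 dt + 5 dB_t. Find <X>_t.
<X>_t = 25*t

For an Itô process dX_t = a(t) dt + b(t) dB_t, the quadratic variation is <X>_t = int_0^t b(s)^2 ds (the drift term does not contribute). Here b(s) = 5, so
  b(s)^2 = 25.
Integrating from 0 to t:
  <X>_t = int_0^t (25) ds = 25*t.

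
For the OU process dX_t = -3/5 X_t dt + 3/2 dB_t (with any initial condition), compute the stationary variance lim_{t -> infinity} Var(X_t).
lim Var(X_t) = 15/8

The OU SDE dX = -theta X dt + sigma dB admits the integrating factor exp(theta t): d(exp(theta t) X_t) = sigma exp(theta t) dB_t. Integrating from 0 to t gives X_t = x_0 * exp(-theta t) + sigma * int_0^t exp(-theta (t-s)) dB_s for any initial x_0. The Itô integral has variance (by the Itô isometry) sigma^2 * int_0^t exp(-2 theta (t - s)) ds = sigma^2 * (1 - exp(-2 theta t)) / (2 theta), independent of x_0.
With theta = 3/5, sigma = 3/2:
  Var(X_t) = (3/2)^2 * (1 - exp(-2*3/5 t)) / (2 * 3/5) = 15/8 - 15*exp(-6*t/5)/8.
As t -> infinity, exp(-2*3/5 t) -> 0, so the stationary variance is sigma^2 / (2 theta) = 15/8.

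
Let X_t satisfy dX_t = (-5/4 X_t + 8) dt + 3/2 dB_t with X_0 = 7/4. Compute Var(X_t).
Var(X_t) = 9/10 - 9*exp(-5*t/2)/10

The variance V(t) = Var(X_t) satisfies V'(t) = 2 a V(t) + c^2 with V(0) = 0 (drift coefficient is linear in X, diffusion is constant). With a = -5/4, c = 3/2, the solution is
  V(t) = (c^2 / (2 a)) * (exp(2 a t) - 1)
       = ((3/2)^2 / (2*(-5/4))) * (exp((-5/2) t) - 1)
       = 9/10 - 9*exp(-5*t/2)/10.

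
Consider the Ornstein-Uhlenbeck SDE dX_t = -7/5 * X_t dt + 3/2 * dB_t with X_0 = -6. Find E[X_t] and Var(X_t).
E[X_t] = -6*exp(-7*t/5); Var(X_t) = 45/56 - 45*exp(-14*t/5)/56

The OU SDE dX = -theta X dt + sigma dB admits the integrating factor exp(theta t): d(exp(theta t) X_t) = sigma exp(theta t) dB_t. Integrating from 0 to t:
  X_t = x_0 * exp(-theta t) + sigma * int_0^t exp(-theta (t-s)) dB_s.
The Itô integral has mean 0 and (by the Itô isometry) variance sigma^2 * int_0^t exp(-2 theta (t - s)) ds = sigma^2 * (1 - exp(-2 theta t)) / (2 theta).
With theta = 7/5, sigma = 3/2, x_0 = -6:
  E[X_t] = -6 * exp(-7/5 t) = -6*exp(-7*t/5)
  Var(X_t) = (3/2)^2 * (1 - exp(-2*7/5 t)) / (2 * 7/5) = 45/56 - 45*exp(-14*t/5)/56.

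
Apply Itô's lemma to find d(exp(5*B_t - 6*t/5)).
d(exp(5*B_t - 6*t/5)) = (113*exp(5*B_t - 6*t/5)/10) dt + (5*exp(5*B_t - 6*t/5)) dB_t

Itô's formula for f(t, x): d f(t, B_t) = (f_t + (1/2) f_xx) dt + f_x dB_t. Compute partials of f(t, x) = exp(-6*t/5 + 5*x):
  f_t(t,x)  = -6*exp(-6*t/5 + 5*x)/5
  f_x(t,x)  = 5*exp(-6*t/5 + 5*x)
  f_xx(t,x) = 25*exp(-6*t/5 + 5*x)
Assemble drift = f_t + (1/2) f_xx = 113*exp(-6*t/5 + 5*x)/10 and diffusion = f_x = 5*exp(-6*t/5 + 5*x). Substituting x = B_t:
  d(exp(5*B_t - 6*t/5)) = (113*exp(5*B_t - 6*t/5)/10) dt + (5*exp(5*B_t - 6*t/5)) dB_t.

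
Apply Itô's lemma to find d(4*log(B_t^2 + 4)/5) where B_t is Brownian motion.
d(4*log(B_t^2 + 4)/5) = (4*(4 - B_t^2)/(5*(B_t^2 + 4)^2)) dt + (8*B_t/(5*(B_t^2 + 4))) dB_t

Itô's formula for f(B_t) gives d f(B_t) = f'(B_t) dB_t + (1/2) f''(B_t) dt. Compute derivatives of f(x) = 4*log(x^2 + 4)/5:
  f'(x)  = 8*x/(5*(x^2 + 4))
  f''(x) = 8*(4 - x^2)/(5*(x^2 + 4)^2)
Substitute x = B_t and multiply the f'' term by 1/2:
  drift     = (1/2) * (8*(4 - x^2)/(5*(x^2 + 4)^2)) evaluated at B_t = 4*(4 - B_t^2)/(5*(B_t^2 + 4)^2)
  diffusion = (8*x/(5*(x^2 + 4))) evaluated at B_t = 8*B_t/(5*(B_t^2 + 4))
Therefore d(4*log(B_t^2 + 4)/5) = (4*(4 - B_t^2)/(5*(B_t^2 + 4)^2)) dt + (8*B_t/(5*(B_t^2 + 4))) dB_t.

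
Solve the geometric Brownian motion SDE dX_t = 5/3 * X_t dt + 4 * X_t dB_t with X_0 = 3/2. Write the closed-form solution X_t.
X_t = 3/2 * exp((-19/3) * t + (4) * B_t)

For GBM dX = mu X dt + sigma X dB with X_0 = x_0, apply Itô to Y = log X: dY = (mu - sigma^2/2) dt + sigma dB, so Y_t = log(x_0) + (mu - sigma^2/2) t + sigma B_t and hence X_t = x_0 * exp((mu - sigma^2/2) t + sigma B_t).
With mu = 5/3, sigma = 4, x_0 = 3/2, this gives:
  X_t = 3/2 * exp((-19/3) * t + (4) * B_t).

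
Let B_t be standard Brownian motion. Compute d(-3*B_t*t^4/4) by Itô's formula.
d(-3*B_t*t^4/4) = (-3*B_t*t^3) dt + (-3*t^4/4) dB_t

Itô's formula for f(t, x): d f(t, B_t) = (f_t + (1/2) f_xx) dt + f_x dB_t. Compute partials of f(t, x) = -3*t^4*x/4:
  f_t(t,x)  = -3*t^3*x
  f_x(t,x)  = -3*t^4/4
  f_xx(t,x) = 0
Assemble drift = f_t + (1/2) f_xx = -3*t^3*x and diffusion = f_x = -3*t^4/4. Substituting x = B_t:
  d(-3*B_t*t^4/4) = (-3*B_t*t^3) dt + (-3*t^4/4) dB_t.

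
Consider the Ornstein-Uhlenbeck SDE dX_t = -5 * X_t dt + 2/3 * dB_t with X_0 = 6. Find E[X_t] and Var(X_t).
E[X_t] = 6*exp(-5*t); Var(X_t) = 2/45 - 2*exp(-10*t)/45

The OU SDE dX = -theta X dt + sigma dB admits the integrating factor exp(theta t): d(exp(theta t) X_t) = sigma exp(theta t) dB_t. Integrating from 0 to t:
  X_t = x_0 * exp(-theta t) + sigma * int_0^t exp(-theta (t-s)) dB_s.
The Itô integral has mean 0 and (by the Itô isometry) variance sigma^2 * int_0^t exp(-2 theta (t - s)) ds = sigma^2 * (1 - exp(-2 theta t)) / (2 theta).
With theta = 5, sigma = 2/3, x_0 = 6:
  E[X_t] = 6 * exp(-5 t) = 6*exp(-5*t)
  Var(X_t) = (2/3)^2 * (1 - exp(-2*5 t)) / (2 * 5) = 2/45 - 2*exp(-10*t)/45.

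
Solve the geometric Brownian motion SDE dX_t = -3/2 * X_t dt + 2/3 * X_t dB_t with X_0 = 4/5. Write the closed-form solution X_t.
X_t = 4/5 * exp((-31/18) * t + (2/3) * B_t)

For GBM dX = mu X dt + sigma X dB with X_0 = x_0, apply Itô to Y = log X: dY = (mu - sigma^2/2) dt + sigma dB, so Y_t = log(x_0) + (mu - sigma^2/2) t + sigma B_t and hence X_t = x_0 * exp((mu - sigma^2/2) t + sigma B_t).
With mu = -3/2, sigma = 2/3, x_0 = 4/5, this gives:
  X_t = 4/5 * exp((-31/18) * t + (2/3) * B_t).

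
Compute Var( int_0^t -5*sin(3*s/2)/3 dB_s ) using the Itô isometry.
Var = 25*t/18 - 25*sin(3*t)/54

The Itô integral of a deterministic integrand f(s) has mean 0 because each increment f(s) * (B_{s+ds} - B_s) has mean 0. By the Itô isometry:
  Var( int_0^t f(s) dB_s ) = E[ (int_0^t f(s) dB_s)^2 ] = int_0^t f(s)^2 ds.
Here f(s) = -5*sin(3*s/2)/3, so f(s)^2 = 25*sin(3*s/2)^2/9. Integrate:
  int_0^t (25*sin(3*s/2)^2/9) ds = 25*t/18 - 25*sin(3*t)/54.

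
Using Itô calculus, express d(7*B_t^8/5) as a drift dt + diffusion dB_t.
d(7*B_t^8/5) = (196*B_t^6/5) dt + (56*B_t^7/5) dB_t

Itô's formula for f(B_t) gives d f(B_t) = f'(B_t) dB_t + (1/2) f''(B_t) dt. Compute derivatives of f(x) = 7*x^8/5:
  f'(x)  = 56*x^7/5
  f''(x) = 392*x^6/5
Substitute x = B_t and multiply the f'' term by 1/2:
  drift     = (1/2) * (392*x^6/5) evaluated at B_t = 196*B_t^6/5
  diffusion = (56*x^7/5) evaluated at B_t = 56*B_t^7/5
Therefore d(7*B_t^8/5) = (196*B_t^6/5) dt + (56*B_t^7/5) dB_t.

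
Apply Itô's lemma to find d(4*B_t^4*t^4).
d(4*B_t^4*t^4) = (B_t^2*t^3*(16*B_t^2 + 24*t)) dt + (16*B_t^3*t^4) dB_t

Itô's formula for f(t, x): d f(t, B_t) = (f_t + (1/2) f_xx) dt + f_x dB_t. Compute partials of f(t, x) = 4*t^4*x^4:
  f_t(t,x)  = 16*t^3*x^4
  f_x(t,x)  = 16*t^4*x^3
  f_xx(t,x) = 48*t^4*x^2
Assemble drift = f_t + (1/2) f_xx = t^3*x^2*(24*t + 16*x^2) and diffusion = f_x = 16*t^4*x^3. Substituting x = B_t:
  d(4*B_t^4*t^4) = (B_t^2*t^3*(16*B_t^2 + 24*t)) dt + (16*B_t^3*t^4) dB_t.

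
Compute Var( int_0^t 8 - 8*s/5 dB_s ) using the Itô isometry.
Var = 64*t*(t^2 - 15*t + 75)/75

The Itô integral of a deterministic integrand f(s) has mean 0 because each increment f(s) * (B_{s+ds} - B_s) has mean 0. By the Itô isometry:
  Var( int_0^t f(s) dB_s ) = E[ (int_0^t f(s) dB_s)^2 ] = int_0^t f(s)^2 ds.
Here f(s) = 8 - 8*s/5, so f(s)^2 = 64*(s - 5)^2/25. Integrate:
  int_0^t (64*(s - 5)^2/25) ds = 64*t*(t^2 - 15*t + 75)/75.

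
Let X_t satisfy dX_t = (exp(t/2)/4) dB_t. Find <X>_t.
<X>_t = exp(t)/16 - 1/16

For an Itô process dX_t = a(t) dt + b(t) dB_t, the quadratic variation is <X>_t = int_0^t b(s)^2 ds (the drift term does not contribute). Here b(s) = exp(s/2)/4, so
  b(s)^2 = exp(s)/16.
Integrating from 0 to t:
  <X>_t = int_0^t (exp(s)/16) ds = exp(t)/16 - 1/16.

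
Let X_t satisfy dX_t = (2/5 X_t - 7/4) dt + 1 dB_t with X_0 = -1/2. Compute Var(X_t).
Var(X_t) = 5*exp(4*t/5)/4 - 5/4

The variance V(t) = Var(X_t) satisfies V'(t) = 2 a V(t) + c^2 with V(0) = 0 (drift coefficient is linear in X, diffusion is constant). With a = 2/5, c = 1, the solution is
  V(t) = (c^2 / (2 a)) * (exp(2 a t) - 1)
       = (1^2 / (2*(2/5))) * (exp((4/5) t) - 1)
       = 5*exp(4*t/5)/4 - 5/4.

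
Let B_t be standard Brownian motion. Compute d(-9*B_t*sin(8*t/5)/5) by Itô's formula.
d(-9*B_t*sin(8*t/5)/5) = (-72*B_t*cos(8*t/5)/25) dt + (-9*sin(8*t/5)/5) dB_t

Itô's formula for f(t, x): d f(t, B_t) = (f_t + (1/2) f_xx) dt + f_x dB_t. Compute partials of f(t, x) = -9*x*sin(8*t/5)/5:
  f_t(t,x)  = -72*x*cos(8*t/5)/25
  f_x(t,x)  = -9*sin(8*t/5)/5
  f_xx(t,x) = 0
Assemble drift = f_t + (1/2) f_xx = -72*x*cos(8*t/5)/25 and diffusion = f_x = -9*sin(8*t/5)/5. Substituting x = B_t:
  d(-9*B_t*sin(8*t/5)/5) = (-72*B_t*cos(8*t/5)/25) dt + (-9*sin(8*t/5)/5) dB_t.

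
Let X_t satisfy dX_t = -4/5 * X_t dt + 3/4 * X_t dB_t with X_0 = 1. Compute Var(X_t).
Var(X_t) = (exp(9*t/16) - 1)*exp(-8*t/5)

For GBM dX = mu X dt + sigma X dB with X_0 = x_0, apply Itô to Y = log X: dY = (mu - sigma^2/2) dt + sigma dB, so Y_t = log(x_0) + (mu - sigma^2/2) t + sigma B_t and hence X_t = x_0 * exp((mu - sigma^2/2) t + sigma B_t).
With mu = -4/5, sigma = 3/4, x_0 = 1, this gives:
  X_t = 1 * exp((-173/160) * t + (3/4) * B_t).
Since sigma*B_t ~ Normal(0, sigma^2 t), E[exp(sigma*B_t)] = exp(sigma^2 t / 2); so E[X_t] = x_0 * exp((mu - sigma^2/2) t) * exp(sigma^2 t / 2) = x_0 * exp(mu t) = exp(-4*t/5).
Var(X_t) = E[X_t^2] - (E[X_t])^2 = x_0^2 * exp(2 mu t) * (exp(sigma^2 t) - 1) = (exp(9*t/16) - 1)*exp(-8*t/5).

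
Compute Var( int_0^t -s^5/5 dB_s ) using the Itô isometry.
Var = t^11/275

The Itô integral of a deterministic integrand f(s) has mean 0 because each increment f(s) * (B_{s+ds} - B_s) has mean 0. By the Itô isometry:
  Var( int_0^t f(s) dB_s ) = E[ (int_0^t f(s) dB_s)^2 ] = int_0^t f(s)^2 ds.
Here f(s) = -s^5/5, so f(s)^2 = s^10/25. Integrate:
  int_0^t (s^10/25) ds = t^11/275.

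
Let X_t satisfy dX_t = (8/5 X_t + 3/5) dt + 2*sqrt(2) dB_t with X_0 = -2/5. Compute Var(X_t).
Var(X_t) = 5*exp(16*t/5)/2 - 5/2

The variance V(t) = Var(X_t) satisfies V'(t) = 2 a V(t) + c^2 with V(0) = 0 (drift coefficient is linear in X, diffusion is constant). With a = 8/5, c = 2*sqrt(2), the solution is
  V(t) = (c^2 / (2 a)) * (exp(2 a t) - 1)
       = ((2*sqrt(2))^2 / (2*(8/5))) * (exp((16/5) t) - 1)
       = 5*exp(16*t/5)/2 - 5/2.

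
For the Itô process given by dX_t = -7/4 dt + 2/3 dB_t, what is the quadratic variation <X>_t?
<X>_t = 4*t/9

For an Itô process dX_t = a(t) dt + b(t) dB_t, the quadratic variation is <X>_t = int_0^t b(s)^2 ds (the drift term does not contribute). Here b(s) = 2/3, so
  b(s)^2 = 4/9.
Integrating from 0 to t:
  <X>_t = int_0^t (4/9) ds = 4*t/9.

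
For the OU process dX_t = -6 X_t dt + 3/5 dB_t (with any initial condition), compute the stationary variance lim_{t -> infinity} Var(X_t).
lim Var(X_t) = 3/100

The OU SDE dX = -theta X dt + sigma dB admits the integrating factor exp(theta t): d(exp(theta t) X_t) = sigma exp(theta t) dB_t. Integrating from 0 to t gives X_t = x_0 * exp(-theta t) + sigma * int_0^t exp(-theta (t-s)) dB_s for any initial x_0. The Itô integral has variance (by the Itô isometry) sigma^2 * int_0^t exp(-2 theta (t - s)) ds = sigma^2 * (1 - exp(-2 theta t)) / (2 theta), independent of x_0.
With theta = 6, sigma = 3/5:
  Var(X_t) = (3/5)^2 * (1 - exp(-2*6 t)) / (2 * 6) = 3/100 - 3*exp(-12*t)/100.
As t -> infinity, exp(-2*6 t) -> 0, so the stationary variance is sigma^2 / (2 theta) = 3/100.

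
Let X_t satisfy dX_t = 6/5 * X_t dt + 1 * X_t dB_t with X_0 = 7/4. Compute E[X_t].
E[X_t] = 7*exp(6*t/5)/4

For GBM dX = mu X dt + sigma X dB with X_0 = x_0, apply Itô to Y = log X: dY = (mu - sigma^2/2) dt + sigma dB, so Y_t = log(x_0) + (mu - sigma^2/2) t + sigma B_t and hence X_t = x_0 * exp((mu - sigma^2/2) t + sigma B_t).
With mu = 6/5, sigma = 1, x_0 = 7/4, this gives:
  X_t = 7/4 * exp((7/10) * t + (1) * B_t).
Since sigma*B_t ~ Normal(0, sigma^2 t), E[exp(sigma*B_t)] = exp(sigma^2 t / 2); so E[X_t] = x_0 * exp((mu - sigma^2/2) t) * exp(sigma^2 t / 2) = x_0 * exp(mu t) = 7*exp(6*t/5)/4.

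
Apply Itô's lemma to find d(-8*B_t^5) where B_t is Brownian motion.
d(-8*B_t^5) = (-80*B_t^3) dt + (-40*B_t^4) dB_t

Itô's formula for f(B_t) gives d f(B_t) = f'(B_t) dB_t + (1/2) f''(B_t) dt. Compute derivatives of f(x) = -8*x^5:
  f'(x)  = -40*x^4
  f''(x) = -160*x^3
Substitute x = B_t and multiply the f'' term by 1/2:
  drift     = (1/2) * (-160*x^3) evaluated at B_t = -80*B_t^3
  diffusion = (-40*x^4) evaluated at B_t = -40*B_t^4
Therefore d(-8*B_t^5) = (-80*B_t^3) dt + (-40*B_t^4) dB_t.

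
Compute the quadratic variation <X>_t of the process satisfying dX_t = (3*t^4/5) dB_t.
<X>_t = t^9/25

For an Itô process dX_t = a(t) dt + b(t) dB_t, the quadratic variation is <X>_t = int_0^t b(s)^2 ds (the drift term does not contribute). Here b(s) = 3*s^4/5, so
  b(s)^2 = 9*s^8/25.
Integrating from 0 to t:
  <X>_t = int_0^t (9*s^8/25) ds = t^9/25.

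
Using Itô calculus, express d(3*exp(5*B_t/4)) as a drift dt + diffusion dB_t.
d(3*exp(5*B_t/4)) = (75*exp(5*B_t/4)/32) dt + (15*exp(5*B_t/4)/4) dB_t

Itô's formula for f(B_t) gives d f(B_t) = f'(B_t) dB_t + (1/2) f''(B_t) dt. Compute derivatives of f(x) = 3*exp(5*x/4):
  f'(x)  = 15*exp(5*x/4)/4
  f''(x) = 75*exp(5*x/4)/16
Substitute x = B_t and multiply the f'' term by 1/2:
  drift     = (1/2) * (75*exp(5*x/4)/16) evaluated at B_t = 75*exp(5*B_t/4)/32
  diffusion = (15*exp(5*x/4)/4) evaluated at B_t = 15*exp(5*B_t/4)/4
Therefore d(3*exp(5*B_t/4)) = (75*exp(5*B_t/4)/32) dt + (15*exp(5*B_t/4)/4) dB_t.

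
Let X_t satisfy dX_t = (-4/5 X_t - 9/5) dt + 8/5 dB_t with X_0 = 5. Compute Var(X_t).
Var(X_t) = 8/5 - 8*exp(-8*t/5)/5

The variance V(t) = Var(X_t) satisfies V'(t) = 2 a V(t) + c^2 with V(0) = 0 (drift coefficient is linear in X, diffusion is constant). With a = -4/5, c = 8/5, the solution is
  V(t) = (c^2 / (2 a)) * (exp(2 a t) - 1)
       = ((8/5)^2 / (2*(-4/5))) * (exp((-8/5) t) - 1)
       = 8/5 - 8*exp(-8*t/5)/5.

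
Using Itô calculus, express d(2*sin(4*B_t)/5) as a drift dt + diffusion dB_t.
d(2*sin(4*B_t)/5) = (-16*sin(4*B_t)/5) dt + (8*cos(4*B_t)/5) dB_t

Itô's formula for f(B_t) gives d f(B_t) = f'(B_t) dB_t + (1/2) f''(B_t) dt. Compute derivatives of f(x) = 2*sin(4*x)/5:
  f'(x)  = 8*cos(4*x)/5
  f''(x) = -32*sin(4*x)/5
Substitute x = B_t and multiply the f'' term by 1/2:
  drift     = (1/2) * (-32*sin(4*x)/5) evaluated at B_t = -16*sin(4*B_t)/5
  diffusion = (8*cos(4*x)/5) evaluated at B_t = 8*cos(4*B_t)/5
Therefore d(2*sin(4*B_t)/5) = (-16*sin(4*B_t)/5) dt + (8*cos(4*B_t)/5) dB_t.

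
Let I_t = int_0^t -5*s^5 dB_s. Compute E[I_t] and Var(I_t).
E[I_t] = 0; Var(I_t) = 25*t^11/11

The Itô integral of a deterministic integrand f(s) has mean 0 because each increment f(s) * (B_{s+ds} - B_s) has mean 0. By the Itô isometry:
  Var( int_0^t f(s) dB_s ) = E[ (int_0^t f(s) dB_s)^2 ] = int_0^t f(s)^2 ds.
Here f(s) = -5*s^5, so f(s)^2 = 25*s^10. Integrate:
  int_0^t (25*s^10) ds = 25*t^11/11.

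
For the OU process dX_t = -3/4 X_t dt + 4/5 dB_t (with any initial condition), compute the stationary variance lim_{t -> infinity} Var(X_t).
lim Var(X_t) = 32/75

The OU SDE dX = -theta X dt + sigma dB admits the integrating factor exp(theta t): d(exp(theta t) X_t) = sigma exp(theta t) dB_t. Integrating from 0 to t gives X_t = x_0 * exp(-theta t) + sigma * int_0^t exp(-theta (t-s)) dB_s for any initial x_0. The Itô integral has variance (by the Itô isometry) sigma^2 * int_0^t exp(-2 theta (t - s)) ds = sigma^2 * (1 - exp(-2 theta t)) / (2 theta), independent of x_0.
With theta = 3/4, sigma = 4/5:
  Var(X_t) = (4/5)^2 * (1 - exp(-2*3/4 t)) / (2 * 3/4) = 32/75 - 32*exp(-3*t/2)/75.
As t -> infinity, exp(-2*3/4 t) -> 0, so the stationary variance is sigma^2 / (2 theta) = 32/75.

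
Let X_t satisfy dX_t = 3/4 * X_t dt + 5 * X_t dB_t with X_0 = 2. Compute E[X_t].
E[X_t] = 2*exp(3*t/4)

For GBM dX = mu X dt + sigma X dB with X_0 = x_0, apply Itô to Y = log X: dY = (mu - sigma^2/2) dt + sigma dB, so Y_t = log(x_0) + (mu - sigma^2/2) t + sigma B_t and hence X_t = x_0 * exp((mu - sigma^2/2) t + sigma B_t).
With mu = 3/4, sigma = 5, x_0 = 2, this gives:
  X_t = 2 * exp((-47/4) * t + (5) * B_t).
Since sigma*B_t ~ Normal(0, sigma^2 t), E[exp(sigma*B_t)] = exp(sigma^2 t / 2); so E[X_t] = x_0 * exp((mu - sigma^2/2) t) * exp(sigma^2 t / 2) = x_0 * exp(mu t) = 2*exp(3*t/4).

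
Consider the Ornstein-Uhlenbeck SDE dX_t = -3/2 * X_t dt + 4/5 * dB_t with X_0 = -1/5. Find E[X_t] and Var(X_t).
E[X_t] = -exp(-3*t/2)/5; Var(X_t) = 16/75 - 16*exp(-3*t)/75

The OU SDE dX = -theta X dt + sigma dB admits the integrating factor exp(theta t): d(exp(theta t) X_t) = sigma exp(theta t) dB_t. Integrating from 0 to t:
  X_t = x_0 * exp(-theta t) + sigma * int_0^t exp(-theta (t-s)) dB_s.
The Itô integral has mean 0 and (by the Itô isometry) variance sigma^2 * int_0^t exp(-2 theta (t - s)) ds = sigma^2 * (1 - exp(-2 theta t)) / (2 theta).
With theta = 3/2, sigma = 4/5, x_0 = -1/5:
  E[X_t] = -1/5 * exp(-3/2 t) = -exp(-3*t/2)/5
  Var(X_t) = (4/5)^2 * (1 - exp(-2*3/2 t)) / (2 * 3/2) = 16/75 - 16*exp(-3*t)/75.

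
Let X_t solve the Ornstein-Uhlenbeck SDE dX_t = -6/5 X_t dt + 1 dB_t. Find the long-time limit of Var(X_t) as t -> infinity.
lim Var(X_t) = 5/12

The OU SDE dX = -theta X dt + sigma dB admits the integrating factor exp(theta t): d(exp(theta t) X_t) = sigma exp(theta t) dB_t. Integrating from 0 to t gives X_t = x_0 * exp(-theta t) + sigma * int_0^t exp(-theta (t-s)) dB_s for any initial x_0. The Itô integral has variance (by the Itô isometry) sigma^2 * int_0^t exp(-2 theta (t - s)) ds = sigma^2 * (1 - exp(-2 theta t)) / (2 theta), independent of x_0.
With theta = 6/5, sigma = 1:
  Var(X_t) = (1)^2 * (1 - exp(-2*6/5 t)) / (2 * 6/5) = 5/12 - 5*exp(-12*t/5)/12.
As t -> infinity, exp(-2*6/5 t) -> 0, so the stationary variance is sigma^2 / (2 theta) = 5/12.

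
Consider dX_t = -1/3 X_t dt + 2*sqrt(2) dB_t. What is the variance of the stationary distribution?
lim Var(X_t) = 12

The OU SDE dX = -theta X dt + sigma dB admits the integrating factor exp(theta t): d(exp(theta t) X_t) = sigma exp(theta t) dB_t. Integrating from 0 to t gives X_t = x_0 * exp(-theta t) + sigma * int_0^t exp(-theta (t-s)) dB_s for any initial x_0. The Itô integral has variance (by the Itô isometry) sigma^2 * int_0^t exp(-2 theta (t - s)) ds = sigma^2 * (1 - exp(-2 theta t)) / (2 theta), independent of x_0.
With theta = 1/3, sigma = 2*sqrt(2):
  Var(X_t) = (2*sqrt(2))^2 * (1 - exp(-2*1/3 t)) / (2 * 1/3) = 12 - 12*exp(-2*t/3).
As t -> infinity, exp(-2*1/3 t) -> 0, so the stationary variance is sigma^2 / (2 theta) = 12.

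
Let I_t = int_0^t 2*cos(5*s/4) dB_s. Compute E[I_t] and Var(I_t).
E[I_t] = 0; Var(I_t) = 2*t + 4*sin(5*t/2)/5

The Itô integral of a deterministic integrand f(s) has mean 0 because each increment f(s) * (B_{s+ds} - B_s) has mean 0. By the Itô isometry:
  Var( int_0^t f(s) dB_s ) = E[ (int_0^t f(s) dB_s)^2 ] = int_0^t f(s)^2 ds.
Here f(s) = 2*cos(5*s/4), so f(s)^2 = 4*cos(5*s/4)^2. Integrate:
  int_0^t (4*cos(5*s/4)^2) ds = 2*t + 4*sin(5*t/2)/5.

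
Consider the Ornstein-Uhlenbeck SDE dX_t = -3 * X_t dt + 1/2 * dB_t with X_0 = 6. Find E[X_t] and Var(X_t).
E[X_t] = 6*exp(-3*t); Var(X_t) = 1/24 - exp(-6*t)/24

The OU SDE dX = -theta X dt + sigma dB admits the integrating factor exp(theta t): d(exp(theta t) X_t) = sigma exp(theta t) dB_t. Integrating from 0 to t:
  X_t = x_0 * exp(-theta t) + sigma * int_0^t exp(-theta (t-s)) dB_s.
The Itô integral has mean 0 and (by the Itô isometry) variance sigma^2 * int_0^t exp(-2 theta (t - s)) ds = sigma^2 * (1 - exp(-2 theta t)) / (2 theta).
With theta = 3, sigma = 1/2, x_0 = 6:
  E[X_t] = 6 * exp(-3 t) = 6*exp(-3*t)
  Var(X_t) = (1/2)^2 * (1 - exp(-2*3 t)) / (2 * 3) = 1/24 - exp(-6*t)/24.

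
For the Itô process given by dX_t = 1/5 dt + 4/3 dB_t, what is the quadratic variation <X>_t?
<X>_t = 16*t/9

For an Itô process dX_t = a(t) dt + b(t) dB_t, the quadratic variation is <X>_t = int_0^t b(s)^2 ds (the drift term does not contribute). Here b(s) = 4/3, so
  b(s)^2 = 16/9.
Integrating from 0 to t:
  <X>_t = int_0^t (16/9) ds = 16*t/9.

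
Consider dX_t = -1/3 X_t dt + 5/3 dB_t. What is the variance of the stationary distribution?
lim Var(X_t) = 25/6

The OU SDE dX = -theta X dt + sigma dB admits the integrating factor exp(theta t): d(exp(theta t) X_t) = sigma exp(theta t) dB_t. Integrating from 0 to t gives X_t = x_0 * exp(-theta t) + sigma * int_0^t exp(-theta (t-s)) dB_s for any initial x_0. The Itô integral has variance (by the Itô isometry) sigma^2 * int_0^t exp(-2 theta (t - s)) ds = sigma^2 * (1 - exp(-2 theta t)) / (2 theta), independent of x_0.
With theta = 1/3, sigma = 5/3:
  Var(X_t) = (5/3)^2 * (1 - exp(-2*1/3 t)) / (2 * 1/3) = 25/6 - 25*exp(-2*t/3)/6.
As t -> infinity, exp(-2*1/3 t) -> 0, so the stationary variance is sigma^2 / (2 theta) = 25/6.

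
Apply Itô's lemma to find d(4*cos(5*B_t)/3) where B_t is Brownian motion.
d(4*cos(5*B_t)/3) = (-50*cos(5*B_t)/3) dt + (-20*sin(5*B_t)/3) dB_t

Itô's formula for f(B_t) gives d f(B_t) = f'(B_t) dB_t + (1/2) f''(B_t) dt. Compute derivatives of f(x) = 4*cos(5*x)/3:
  f'(x)  = -20*sin(5*x)/3
  f''(x) = -100*cos(5*x)/3
Substitute x = B_t and multiply the f'' term by 1/2:
  drift     = (1/2) * (-100*cos(5*x)/3) evaluated at B_t = -50*cos(5*B_t)/3
  diffusion = (-20*sin(5*x)/3) evaluated at B_t = -20*sin(5*B_t)/3
Therefore d(4*cos(5*B_t)/3) = (-50*cos(5*B_t)/3) dt + (-20*sin(5*B_t)/3) dB_t.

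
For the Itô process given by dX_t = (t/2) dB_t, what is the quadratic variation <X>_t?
<X>_t = t^3/12

For an Itô process dX_t = a(t) dt + b(t) dB_t, the quadratic variation is <X>_t = int_0^t b(s)^2 ds (the drift term does not contribute). Here b(s) = s/2, so
  b(s)^2 = s^2/4.
Integrating from 0 to t:
  <X>_t = int_0^t (s^2/4) ds = t^3/12.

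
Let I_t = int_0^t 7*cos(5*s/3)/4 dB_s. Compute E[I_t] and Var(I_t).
E[I_t] = 0; Var(I_t) = 49*t/32 + 147*sin(10*t/3)/320

The Itô integral of a deterministic integrand f(s) has mean 0 because each increment f(s) * (B_{s+ds} - B_s) has mean 0. By the Itô isometry:
  Var( int_0^t f(s) dB_s ) = E[ (int_0^t f(s) dB_s)^2 ] = int_0^t f(s)^2 ds.
Here f(s) = 7*cos(5*s/3)/4, so f(s)^2 = 49*cos(5*s/3)^2/16. Integrate:
  int_0^t (49*cos(5*s/3)^2/16) ds = 49*t/32 + 147*sin(10*t/3)/320.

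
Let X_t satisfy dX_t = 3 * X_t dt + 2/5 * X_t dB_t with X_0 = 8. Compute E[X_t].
E[X_t] = 8*exp(3*t)

For GBM dX = mu X dt + sigma X dB with X_0 = x_0, apply Itô to Y = log X: dY = (mu - sigma^2/2) dt + sigma dB, so Y_t = log(x_0) + (mu - sigma^2/2) t + sigma B_t and hence X_t = x_0 * exp((mu - sigma^2/2) t + sigma B_t).
With mu = 3, sigma = 2/5, x_0 = 8, this gives:
  X_t = 8 * exp((73/25) * t + (2/5) * B_t).
Since sigma*B_t ~ Normal(0, sigma^2 t), E[exp(sigma*B_t)] = exp(sigma^2 t / 2); so E[X_t] = x_0 * exp((mu - sigma^2/2) t) * exp(sigma^2 t / 2) = x_0 * exp(mu t) = 8*exp(3*t).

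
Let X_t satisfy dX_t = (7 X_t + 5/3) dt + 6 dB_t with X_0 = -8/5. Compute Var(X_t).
Var(X_t) = 18*exp(14*t)/7 - 18/7

The variance V(t) = Var(X_t) satisfies V'(t) = 2 a V(t) + c^2 with V(0) = 0 (drift coefficient is linear in X, diffusion is constant). With a = 7, c = 6, the solution is
  V(t) = (c^2 / (2 a)) * (exp(2 a t) - 1)
       = (6^2 / (2*7)) * (exp(14 t) - 1)
       = 18*exp(14*t)/7 - 18/7.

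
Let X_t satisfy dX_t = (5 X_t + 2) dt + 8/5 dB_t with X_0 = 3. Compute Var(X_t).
Var(X_t) = 32*exp(10*t)/125 - 32/125

The variance V(t) = Var(X_t) satisfies V'(t) = 2 a V(t) + c^2 with V(0) = 0 (drift coefficient is linear in X, diffusion is constant). With a = 5, c = 8/5, the solution is
  V(t) = (c^2 / (2 a)) * (exp(2 a t) - 1)
       = ((8/5)^2 / (2*5)) * (exp(10 t) - 1)
       = 32*exp(10*t)/125 - 32/125.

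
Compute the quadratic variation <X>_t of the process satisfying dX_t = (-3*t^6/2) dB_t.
<X>_t = 9*t^13/52

For an Itô process dX_t = a(t) dt + b(t) dB_t, the quadratic variation is <X>_t = int_0^t b(s)^2 ds (the drift term does not contribute). Here b(s) = -3*s^6/2, so
  b(s)^2 = 9*s^12/4.
Integrating from 0 to t:
  <X>_t = int_0^t (9*s^12/4) ds = 9*t^13/52.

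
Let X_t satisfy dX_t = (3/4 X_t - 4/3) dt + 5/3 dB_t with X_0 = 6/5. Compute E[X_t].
E[X_t] = 16/9 - 26*exp(3*t/4)/45

Taking expectations and using E[dB_t] = 0, the mean m(t) = E[X_t] satisfies the ODE m'(t) = a m(t) + b with m(0) = x_0. With a = 3/4, b = -4/3, x_0 = 6/5, the solution is
  m(t) = x_0 * exp(a t) + (b/a) * (exp(a t) - 1)
       = (6/5) * exp((3/4) t) + ((-4/3)/(3/4)) * (exp((3/4) t) - 1)
       = 16/9 - 26*exp(3*t/4)/45.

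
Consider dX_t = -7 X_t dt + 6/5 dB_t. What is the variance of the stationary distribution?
lim Var(X_t) = 18/175

The OU SDE dX = -theta X dt + sigma dB admits the integrating factor exp(theta t): d(exp(theta t) X_t) = sigma exp(theta t) dB_t. Integrating from 0 to t gives X_t = x_0 * exp(-theta t) + sigma * int_0^t exp(-theta (t-s)) dB_s for any initial x_0. The Itô integral has variance (by the Itô isometry) sigma^2 * int_0^t exp(-2 theta (t - s)) ds = sigma^2 * (1 - exp(-2 theta t)) / (2 theta), independent of x_0.
With theta = 7, sigma = 6/5:
  Var(X_t) = (6/5)^2 * (1 - exp(-2*7 t)) / (2 * 7) = 18/175 - 18*exp(-14*t)/175.
As t -> infinity, exp(-2*7 t) -> 0, so the stationary variance is sigma^2 / (2 theta) = 18/175.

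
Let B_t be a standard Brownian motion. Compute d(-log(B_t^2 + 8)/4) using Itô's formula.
d(-log(B_t^2 + 8)/4) = ((B_t^2 - 8)/(4*(B_t^2 + 8)^2)) dt + (-B_t/(2*B_t^2 + 16)) dB_t

Itô's formula for f(B_t) gives d f(B_t) = f'(B_t) dB_t + (1/2) f''(B_t) dt. Compute derivatives of f(x) = -log(x^2 + 8)/4:
  f'(x)  = -x/(2*x^2 + 16)
  f''(x) = (x^2 - 8)/(2*(x^2 + 8)^2)
Substitute x = B_t and multiply the f'' term by 1/2:
  drift     = (1/2) * ((x^2 - 8)/(2*(x^2 + 8)^2)) evaluated at B_t = (B_t^2 - 8)/(4*(B_t^2 + 8)^2)
  diffusion = (-x/(2*x^2 + 16)) evaluated at B_t = -B_t/(2*B_t^2 + 16)
Therefore d(-log(B_t^2 + 8)/4) = ((B_t^2 - 8)/(4*(B_t^2 + 8)^2)) dt + (-B_t/(2*B_t^2 + 16)) dB_t.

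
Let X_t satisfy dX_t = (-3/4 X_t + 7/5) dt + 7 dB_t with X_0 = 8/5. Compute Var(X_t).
Var(X_t) = 98/3 - 98*exp(-3*t/2)/3

The variance V(t) = Var(X_t) satisfies V'(t) = 2 a V(t) + c^2 with V(0) = 0 (drift coefficient is linear in X, diffusion is constant). With a = -3/4, c = 7, the solution is
  V(t) = (c^2 / (2 a)) * (exp(2 a t) - 1)
       = (7^2 / (2*(-3/4))) * (exp((-3/2) t) - 1)
       = 98/3 - 98*exp(-3*t/2)/3.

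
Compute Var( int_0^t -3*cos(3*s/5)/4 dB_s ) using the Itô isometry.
Var = 9*t/32 + 15*sin(6*t/5)/64

The Itô integral of a deterministic integrand f(s) has mean 0 because each increment f(s) * (B_{s+ds} - B_s) has mean 0. By the Itô isometry:
  Var( int_0^t f(s) dB_s ) = E[ (int_0^t f(s) dB_s)^2 ] = int_0^t f(s)^2 ds.
Here f(s) = -3*cos(3*s/5)/4, so f(s)^2 = 9*cos(3*s/5)^2/16. Integrate:
  int_0^t (9*cos(3*s/5)^2/16) ds = 9*t/32 + 15*sin(6*t/5)/64.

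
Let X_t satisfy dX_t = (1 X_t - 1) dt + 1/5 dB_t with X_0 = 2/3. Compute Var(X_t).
Var(X_t) = exp(2*t)/50 - 1/50

The variance V(t) = Var(X_t) satisfies V'(t) = 2 a V(t) + c^2 with V(0) = 0 (drift coefficient is linear in X, diffusion is constant). With a = 1, c = 1/5, the solution is
  V(t) = (c^2 / (2 a)) * (exp(2 a t) - 1)
       = ((1/5)^2 / (2*1)) * (exp(2 t) - 1)
       = exp(2*t)/50 - 1/50.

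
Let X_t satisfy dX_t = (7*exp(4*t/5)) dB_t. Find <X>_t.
<X>_t = 245*exp(8*t/5)/8 - 245/8

For an Itô process dX_t = a(t) dt + b(t) dB_t, the quadratic variation is <X>_t = int_0^t b(s)^2 ds (the drift term does not contribute). Here b(s) = 7*exp(4*s/5), so
  b(s)^2 = 49*exp(8*s/5).
Integrating from 0 to t:
  <X>_t = int_0^t (49*exp(8*s/5)) ds = 245*exp(8*t/5)/8 - 245/8.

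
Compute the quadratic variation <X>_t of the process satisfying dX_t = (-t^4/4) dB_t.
<X>_t = t^9/144

For an Itô process dX_t = a(t) dt + b(t) dB_t, the quadratic variation is <X>_t = int_0^t b(s)^2 ds (the drift term does not contribute). Here b(s) = -s^4/4, so
  b(s)^2 = s^8/16.
Integrating from 0 to t:
  <X>_t = int_0^t (s^8/16) ds = t^9/144.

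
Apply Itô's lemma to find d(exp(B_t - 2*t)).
d(exp(B_t - 2*t)) = (-3*exp(B_t - 2*t)/2) dt + (exp(B_t - 2*t)) dB_t

Itô's formula for f(t, x): d f(t, B_t) = (f_t + (1/2) f_xx) dt + f_x dB_t. Compute partials of f(t, x) = exp(-2*t + x):
  f_t(t,x)  = -2*exp(-2*t + x)
  f_x(t,x)  = exp(-2*t + x)
  f_xx(t,x) = exp(-2*t + x)
Assemble drift = f_t + (1/2) f_xx = -3*exp(-2*t + x)/2 and diffusion = f_x = exp(-2*t + x). Substituting x = B_t:
  d(exp(B_t - 2*t)) = (-3*exp(B_t - 2*t)/2) dt + (exp(B_t - 2*t)) dB_t.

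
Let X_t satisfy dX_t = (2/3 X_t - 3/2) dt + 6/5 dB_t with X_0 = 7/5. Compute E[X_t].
E[X_t] = 9/4 - 17*exp(2*t/3)/20

Taking expectations and using E[dB_t] = 0, the mean m(t) = E[X_t] satisfies the ODE m'(t) = a m(t) + b with m(0) = x_0. With a = 2/3, b = -3/2, x_0 = 7/5, the solution is
  m(t) = x_0 * exp(a t) + (b/a) * (exp(a t) - 1)
       = (7/5) * exp((2/3) t) + ((-3/2)/(2/3)) * (exp((2/3) t) - 1)
       = 9/4 - 17*exp(2*t/3)/20.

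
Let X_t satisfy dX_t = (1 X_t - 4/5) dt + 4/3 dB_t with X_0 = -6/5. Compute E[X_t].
E[X_t] = 4/5 - 2*exp(t)

Taking expectations and using E[dB_t] = 0, the mean m(t) = E[X_t] satisfies the ODE m'(t) = a m(t) + b with m(0) = x_0. With a = 1, b = -4/5, x_0 = -6/5, the solution is
  m(t) = x_0 * exp(a t) + (b/a) * (exp(a t) - 1)
       = (-6/5) * exp(1 t) + ((-4/5)/1) * (exp(1 t) - 1)
       = 4/5 - 2*exp(t).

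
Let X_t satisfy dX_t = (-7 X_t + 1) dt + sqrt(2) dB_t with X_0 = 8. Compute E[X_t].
E[X_t] = 1/7 + 55*exp(-7*t)/7

Taking expectations and using E[dB_t] = 0, the mean m(t) = E[X_t] satisfies the ODE m'(t) = a m(t) + b with m(0) = x_0. With a = -7, b = 1, x_0 = 8, the solution is
  m(t) = x_0 * exp(a t) + (b/a) * (exp(a t) - 1)
       = 8 * exp((-7) t) + (1/(-7)) * (exp((-7) t) - 1)
       = 1/7 + 55*exp(-7*t)/7.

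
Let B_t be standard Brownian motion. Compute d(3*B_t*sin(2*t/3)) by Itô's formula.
d(3*B_t*sin(2*t/3)) = (2*B_t*cos(2*t/3)) dt + (3*sin(2*t/3)) dB_t

Itô's formula for f(t, x): d f(t, B_t) = (f_t + (1/2) f_xx) dt + f_x dB_t. Compute partials of f(t, x) = 3*x*sin(2*t/3):
  f_t(t,x)  = 2*x*cos(2*t/3)
  f_x(t,x)  = 3*sin(2*t/3)
  f_xx(t,x) = 0
Assemble drift = f_t + (1/2) f_xx = 2*x*cos(2*t/3) and diffusion = f_x = 3*sin(2*t/3). Substituting x = B_t:
  d(3*B_t*sin(2*t/3)) = (2*B_t*cos(2*t/3)) dt + (3*sin(2*t/3)) dB_t.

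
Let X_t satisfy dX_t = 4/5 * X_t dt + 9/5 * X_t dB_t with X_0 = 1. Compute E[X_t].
E[X_t] = exp(4*t/5)

For GBM dX = mu X dt + sigma X dB with X_0 = x_0, apply Itô to Y = log X: dY = (mu - sigma^2/2) dt + sigma dB, so Y_t = log(x_0) + (mu - sigma^2/2) t + sigma B_t and hence X_t = x_0 * exp((mu - sigma^2/2) t + sigma B_t).
With mu = 4/5, sigma = 9/5, x_0 = 1, this gives:
  X_t = 1 * exp((-41/50) * t + (9/5) * B_t).
Since sigma*B_t ~ Normal(0, sigma^2 t), E[exp(sigma*B_t)] = exp(sigma^2 t / 2); so E[X_t] = x_0 * exp((mu - sigma^2/2) t) * exp(sigma^2 t / 2) = x_0 * exp(mu t) = exp(4*t/5).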